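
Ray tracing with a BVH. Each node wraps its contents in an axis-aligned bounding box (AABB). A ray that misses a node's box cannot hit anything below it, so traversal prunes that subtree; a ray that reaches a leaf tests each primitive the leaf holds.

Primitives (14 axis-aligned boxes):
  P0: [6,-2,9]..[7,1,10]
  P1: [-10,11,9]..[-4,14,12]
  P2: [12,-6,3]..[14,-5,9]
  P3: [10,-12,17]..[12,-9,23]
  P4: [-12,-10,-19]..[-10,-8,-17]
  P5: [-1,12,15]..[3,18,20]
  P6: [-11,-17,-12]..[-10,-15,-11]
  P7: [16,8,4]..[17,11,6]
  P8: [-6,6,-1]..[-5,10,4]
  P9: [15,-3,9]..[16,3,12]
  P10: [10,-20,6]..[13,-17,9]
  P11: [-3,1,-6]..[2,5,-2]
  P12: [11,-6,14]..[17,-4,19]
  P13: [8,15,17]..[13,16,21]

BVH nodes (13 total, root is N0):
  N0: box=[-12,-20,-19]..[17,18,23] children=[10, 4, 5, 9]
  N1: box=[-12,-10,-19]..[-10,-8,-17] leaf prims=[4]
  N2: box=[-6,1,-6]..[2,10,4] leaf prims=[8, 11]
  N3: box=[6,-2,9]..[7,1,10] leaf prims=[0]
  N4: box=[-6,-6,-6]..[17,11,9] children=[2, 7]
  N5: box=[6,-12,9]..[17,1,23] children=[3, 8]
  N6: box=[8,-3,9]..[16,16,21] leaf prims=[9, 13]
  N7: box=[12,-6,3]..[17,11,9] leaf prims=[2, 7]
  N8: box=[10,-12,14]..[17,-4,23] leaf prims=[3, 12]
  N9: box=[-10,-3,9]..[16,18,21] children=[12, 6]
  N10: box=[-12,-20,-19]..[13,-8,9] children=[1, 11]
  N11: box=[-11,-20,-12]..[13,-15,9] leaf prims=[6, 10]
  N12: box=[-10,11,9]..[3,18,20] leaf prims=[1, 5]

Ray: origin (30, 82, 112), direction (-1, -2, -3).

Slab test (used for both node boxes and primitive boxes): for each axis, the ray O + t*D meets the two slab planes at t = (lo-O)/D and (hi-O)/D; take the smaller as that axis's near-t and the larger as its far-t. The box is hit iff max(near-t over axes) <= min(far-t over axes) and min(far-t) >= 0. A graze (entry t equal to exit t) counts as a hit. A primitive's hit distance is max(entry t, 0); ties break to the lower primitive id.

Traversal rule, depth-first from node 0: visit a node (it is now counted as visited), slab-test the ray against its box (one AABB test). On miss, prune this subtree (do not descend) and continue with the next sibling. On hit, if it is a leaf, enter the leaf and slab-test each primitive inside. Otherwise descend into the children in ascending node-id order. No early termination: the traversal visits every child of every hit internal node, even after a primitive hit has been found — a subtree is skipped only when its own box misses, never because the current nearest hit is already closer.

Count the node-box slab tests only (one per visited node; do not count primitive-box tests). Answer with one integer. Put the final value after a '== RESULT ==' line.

Walk:
N0 x:[13,42] y:[32,51] z:[89/3,131/3] -> hit [32,42], descend [4, 5, 9, 10]
  N4 x:[13,36] y:[71/2,44] z:[103/3,118/3] -> hit [71/2,36], descend [2, 7]
    N2 x:[28,36] y:[36,81/2] z:[36,118/3] -> hit [36,36] leaf, test {P8@t=36, P11(miss)}
    N7 x:[13,18] y:[71/2,44] z:[103/3,109/3] -> miss, prune
  N5 x:[13,24] y:[81/2,47] z:[89/3,103/3] -> miss, prune
  N9 x:[14,40] y:[32,85/2] z:[91/3,103/3] -> hit [32,103/3], descend [6, 12]
    N6 x:[14,22] y:[33,85/2] z:[91/3,103/3] -> miss, prune
    N12 x:[27,40] y:[32,71/2] z:[92/3,103/3] -> hit [32,103/3] leaf, test {P1@t=34, P5(miss)}
  N10 x:[17,42] y:[45,51] z:[103/3,131/3] -> miss, prune

Visited [0, 4, 2, 7, 5, 9, 6, 12, 10]. Tests: 9 box, 2 leaf. Nearest: P1.

== RESULT ==
9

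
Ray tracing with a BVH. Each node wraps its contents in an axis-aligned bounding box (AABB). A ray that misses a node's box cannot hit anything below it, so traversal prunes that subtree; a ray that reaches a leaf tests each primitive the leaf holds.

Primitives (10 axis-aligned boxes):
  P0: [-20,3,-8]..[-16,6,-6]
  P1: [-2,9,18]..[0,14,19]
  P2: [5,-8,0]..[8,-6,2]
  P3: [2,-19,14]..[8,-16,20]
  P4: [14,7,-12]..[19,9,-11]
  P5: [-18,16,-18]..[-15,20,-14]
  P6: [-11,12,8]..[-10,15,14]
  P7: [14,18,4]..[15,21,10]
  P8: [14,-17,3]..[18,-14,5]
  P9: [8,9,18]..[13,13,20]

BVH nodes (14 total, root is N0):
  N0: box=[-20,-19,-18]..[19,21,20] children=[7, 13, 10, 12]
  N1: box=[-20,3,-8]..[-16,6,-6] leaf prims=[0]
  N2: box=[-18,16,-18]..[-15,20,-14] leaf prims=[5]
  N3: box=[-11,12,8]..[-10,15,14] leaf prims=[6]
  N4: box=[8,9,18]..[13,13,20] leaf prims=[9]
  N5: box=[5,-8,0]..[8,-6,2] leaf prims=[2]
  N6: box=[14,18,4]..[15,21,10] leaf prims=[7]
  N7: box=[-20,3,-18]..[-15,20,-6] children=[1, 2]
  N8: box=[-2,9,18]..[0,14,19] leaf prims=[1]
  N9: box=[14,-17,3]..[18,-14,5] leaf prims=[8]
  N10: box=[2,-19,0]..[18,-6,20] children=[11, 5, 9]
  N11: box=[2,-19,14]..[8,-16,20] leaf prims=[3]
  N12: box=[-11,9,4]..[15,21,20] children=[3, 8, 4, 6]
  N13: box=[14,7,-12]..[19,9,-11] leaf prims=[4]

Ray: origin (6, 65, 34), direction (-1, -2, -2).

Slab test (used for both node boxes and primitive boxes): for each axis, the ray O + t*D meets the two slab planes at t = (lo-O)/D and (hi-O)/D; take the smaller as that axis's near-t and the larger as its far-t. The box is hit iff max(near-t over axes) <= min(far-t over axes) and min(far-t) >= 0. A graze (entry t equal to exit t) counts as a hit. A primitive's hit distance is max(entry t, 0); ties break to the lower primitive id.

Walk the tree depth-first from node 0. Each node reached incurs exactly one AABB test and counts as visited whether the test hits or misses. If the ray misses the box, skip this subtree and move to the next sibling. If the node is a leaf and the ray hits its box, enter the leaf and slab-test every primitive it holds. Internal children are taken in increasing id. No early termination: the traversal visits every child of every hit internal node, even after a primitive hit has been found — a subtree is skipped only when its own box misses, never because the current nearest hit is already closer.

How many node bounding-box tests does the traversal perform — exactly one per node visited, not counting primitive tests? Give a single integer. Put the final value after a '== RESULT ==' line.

Trace the traversal:
N0 x:[-13,26] y:[22,42] z:[7,26] -> hit [22,26], descend [7, 10, 12, 13]
  N7 x:[21,26] y:[45/2,31] z:[20,26] -> hit [45/2,26], descend [1, 2]
    N1 x:[22,26] y:[59/2,31] z:[20,21] -> miss, prune
    N2 x:[21,24] y:[45/2,49/2] z:[24,26] -> hit [24,24] leaf, test {P5@t=24}
  N10 x:[-12,4] y:[71/2,42] z:[7,17] -> miss, prune
  N12 x:[-9,17] y:[22,28] z:[7,15] -> miss, prune
  N13 x:[-13,-8] y:[28,29] z:[45/2,23] -> miss, prune

Summary -> nodes [0, 7, 1, 2, 10, 12, 13]; box-tests=7; leaf-entries=1; first=P5

== RESULT ==
7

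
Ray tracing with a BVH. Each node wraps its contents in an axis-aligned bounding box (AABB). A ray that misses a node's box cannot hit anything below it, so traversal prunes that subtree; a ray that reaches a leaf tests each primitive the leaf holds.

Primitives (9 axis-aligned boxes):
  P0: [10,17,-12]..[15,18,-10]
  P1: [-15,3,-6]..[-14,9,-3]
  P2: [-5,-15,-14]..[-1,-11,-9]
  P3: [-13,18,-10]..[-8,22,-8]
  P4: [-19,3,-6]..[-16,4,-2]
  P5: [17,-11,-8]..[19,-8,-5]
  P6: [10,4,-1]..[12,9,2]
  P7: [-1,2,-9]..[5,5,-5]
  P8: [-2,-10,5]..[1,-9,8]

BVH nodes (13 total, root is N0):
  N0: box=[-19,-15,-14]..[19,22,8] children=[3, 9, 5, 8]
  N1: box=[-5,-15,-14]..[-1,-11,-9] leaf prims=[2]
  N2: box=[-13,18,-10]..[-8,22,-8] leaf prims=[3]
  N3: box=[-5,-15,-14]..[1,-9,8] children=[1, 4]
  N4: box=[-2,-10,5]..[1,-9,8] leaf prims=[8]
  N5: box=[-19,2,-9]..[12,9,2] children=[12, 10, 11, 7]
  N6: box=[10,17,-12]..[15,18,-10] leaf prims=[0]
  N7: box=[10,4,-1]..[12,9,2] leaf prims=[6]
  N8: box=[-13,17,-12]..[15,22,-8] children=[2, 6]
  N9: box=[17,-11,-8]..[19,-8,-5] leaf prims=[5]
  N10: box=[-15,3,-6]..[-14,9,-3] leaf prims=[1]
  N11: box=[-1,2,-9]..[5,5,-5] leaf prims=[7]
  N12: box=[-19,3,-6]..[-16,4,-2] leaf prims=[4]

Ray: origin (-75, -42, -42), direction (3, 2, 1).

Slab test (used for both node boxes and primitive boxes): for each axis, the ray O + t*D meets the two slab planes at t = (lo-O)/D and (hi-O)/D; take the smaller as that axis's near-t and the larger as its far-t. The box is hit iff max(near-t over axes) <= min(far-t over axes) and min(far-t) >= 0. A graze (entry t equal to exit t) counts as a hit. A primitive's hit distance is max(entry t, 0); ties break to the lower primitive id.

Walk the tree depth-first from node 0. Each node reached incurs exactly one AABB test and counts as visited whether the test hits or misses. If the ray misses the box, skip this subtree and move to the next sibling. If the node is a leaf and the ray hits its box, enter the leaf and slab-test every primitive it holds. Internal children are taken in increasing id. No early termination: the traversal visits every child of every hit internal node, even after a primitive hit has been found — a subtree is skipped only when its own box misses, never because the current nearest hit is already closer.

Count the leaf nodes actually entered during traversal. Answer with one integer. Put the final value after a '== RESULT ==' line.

Traverse from the root:
N0 x:[56/3,94/3] y:[27/2,32] z:[28,50] -> hit [28,94/3], descend [3, 5, 8, 9]
  N3 x:[70/3,76/3] y:[27/2,33/2] z:[28,50] -> miss, prune
  N5 x:[56/3,29] y:[22,51/2] z:[33,44] -> miss, prune
  N8 x:[62/3,30] y:[59/2,32] z:[30,34] -> hit [30,30], descend [2, 6]
    N2 x:[62/3,67/3] y:[30,32] z:[32,34] -> miss, prune
    N6 x:[85/3,30] y:[59/2,30] z:[30,32] -> hit [30,30] leaf, test {P0@t=30}
  N9 x:[92/3,94/3] y:[31/2,17] z:[34,37] -> miss, prune

Visited [0, 3, 5, 8, 2, 6, 9]. Tests: 7 box, 1 leaf. Nearest: P0.

== RESULT ==
1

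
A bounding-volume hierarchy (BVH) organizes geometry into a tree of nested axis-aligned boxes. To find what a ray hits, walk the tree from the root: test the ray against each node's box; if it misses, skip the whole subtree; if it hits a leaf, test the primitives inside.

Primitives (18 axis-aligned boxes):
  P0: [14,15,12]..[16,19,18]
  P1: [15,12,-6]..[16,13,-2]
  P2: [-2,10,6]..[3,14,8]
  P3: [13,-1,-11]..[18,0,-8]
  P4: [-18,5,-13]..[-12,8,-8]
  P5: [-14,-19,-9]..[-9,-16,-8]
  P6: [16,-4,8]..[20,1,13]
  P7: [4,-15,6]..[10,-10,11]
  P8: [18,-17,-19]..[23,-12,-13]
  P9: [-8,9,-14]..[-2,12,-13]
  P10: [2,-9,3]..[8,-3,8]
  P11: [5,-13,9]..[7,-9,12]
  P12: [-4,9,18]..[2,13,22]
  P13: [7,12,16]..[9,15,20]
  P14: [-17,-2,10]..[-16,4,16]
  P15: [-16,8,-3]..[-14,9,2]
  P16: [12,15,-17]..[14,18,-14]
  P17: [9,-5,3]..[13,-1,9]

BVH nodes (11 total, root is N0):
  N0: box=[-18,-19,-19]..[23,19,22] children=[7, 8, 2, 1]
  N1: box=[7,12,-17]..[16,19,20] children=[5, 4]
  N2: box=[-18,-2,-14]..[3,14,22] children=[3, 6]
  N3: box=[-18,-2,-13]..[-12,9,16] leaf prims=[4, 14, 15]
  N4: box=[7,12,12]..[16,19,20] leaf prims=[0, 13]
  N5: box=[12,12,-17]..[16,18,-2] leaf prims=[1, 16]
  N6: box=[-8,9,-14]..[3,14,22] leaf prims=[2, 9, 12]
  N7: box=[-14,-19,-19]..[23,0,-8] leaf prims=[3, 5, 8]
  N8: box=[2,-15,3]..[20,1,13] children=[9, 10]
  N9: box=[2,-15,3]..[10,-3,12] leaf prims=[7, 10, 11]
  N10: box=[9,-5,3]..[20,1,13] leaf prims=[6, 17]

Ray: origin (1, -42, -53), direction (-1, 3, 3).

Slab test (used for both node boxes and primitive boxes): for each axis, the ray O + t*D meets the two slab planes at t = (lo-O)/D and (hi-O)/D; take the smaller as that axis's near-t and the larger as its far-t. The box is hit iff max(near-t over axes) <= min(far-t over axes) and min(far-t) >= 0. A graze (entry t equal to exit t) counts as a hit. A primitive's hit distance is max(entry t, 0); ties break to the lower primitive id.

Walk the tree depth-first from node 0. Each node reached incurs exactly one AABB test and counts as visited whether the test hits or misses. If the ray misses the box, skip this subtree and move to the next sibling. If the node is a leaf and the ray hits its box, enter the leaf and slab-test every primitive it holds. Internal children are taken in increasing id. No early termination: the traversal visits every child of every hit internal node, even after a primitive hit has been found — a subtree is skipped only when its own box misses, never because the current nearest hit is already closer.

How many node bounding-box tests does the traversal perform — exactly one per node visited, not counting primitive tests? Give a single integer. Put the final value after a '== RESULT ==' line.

Traverse from the root:
N0 x:[-22,19] y:[23/3,61/3] z:[34/3,25] -> hit [34/3,19], descend [1, 2, 7, 8]
  N1 x:[-15,-6] y:[18,61/3] z:[12,73/3] -> miss, prune
  N2 x:[-2,19] y:[40/3,56/3] z:[13,25] -> hit [40/3,56/3], descend [3, 6]
    N3 x:[13,19] y:[40/3,17] z:[40/3,23] -> hit [40/3,17] leaf, test {P4(miss), P14(miss), P15@t=50/3}
    N6 x:[-2,9] y:[17,56/3] z:[13,25] -> miss, prune
  N7 x:[-22,15] y:[23/3,14] z:[34/3,15] -> hit [34/3,14] leaf, test {P3(miss), P5(miss), P8(miss)}
  N8 x:[-19,-1] y:[9,43/3] z:[56/3,22] -> miss, prune

7 AABB tests over nodes [0, 1, 2, 3, 6, 7, 8]; 2 leaves entered; closest P15.

== RESULT ==
7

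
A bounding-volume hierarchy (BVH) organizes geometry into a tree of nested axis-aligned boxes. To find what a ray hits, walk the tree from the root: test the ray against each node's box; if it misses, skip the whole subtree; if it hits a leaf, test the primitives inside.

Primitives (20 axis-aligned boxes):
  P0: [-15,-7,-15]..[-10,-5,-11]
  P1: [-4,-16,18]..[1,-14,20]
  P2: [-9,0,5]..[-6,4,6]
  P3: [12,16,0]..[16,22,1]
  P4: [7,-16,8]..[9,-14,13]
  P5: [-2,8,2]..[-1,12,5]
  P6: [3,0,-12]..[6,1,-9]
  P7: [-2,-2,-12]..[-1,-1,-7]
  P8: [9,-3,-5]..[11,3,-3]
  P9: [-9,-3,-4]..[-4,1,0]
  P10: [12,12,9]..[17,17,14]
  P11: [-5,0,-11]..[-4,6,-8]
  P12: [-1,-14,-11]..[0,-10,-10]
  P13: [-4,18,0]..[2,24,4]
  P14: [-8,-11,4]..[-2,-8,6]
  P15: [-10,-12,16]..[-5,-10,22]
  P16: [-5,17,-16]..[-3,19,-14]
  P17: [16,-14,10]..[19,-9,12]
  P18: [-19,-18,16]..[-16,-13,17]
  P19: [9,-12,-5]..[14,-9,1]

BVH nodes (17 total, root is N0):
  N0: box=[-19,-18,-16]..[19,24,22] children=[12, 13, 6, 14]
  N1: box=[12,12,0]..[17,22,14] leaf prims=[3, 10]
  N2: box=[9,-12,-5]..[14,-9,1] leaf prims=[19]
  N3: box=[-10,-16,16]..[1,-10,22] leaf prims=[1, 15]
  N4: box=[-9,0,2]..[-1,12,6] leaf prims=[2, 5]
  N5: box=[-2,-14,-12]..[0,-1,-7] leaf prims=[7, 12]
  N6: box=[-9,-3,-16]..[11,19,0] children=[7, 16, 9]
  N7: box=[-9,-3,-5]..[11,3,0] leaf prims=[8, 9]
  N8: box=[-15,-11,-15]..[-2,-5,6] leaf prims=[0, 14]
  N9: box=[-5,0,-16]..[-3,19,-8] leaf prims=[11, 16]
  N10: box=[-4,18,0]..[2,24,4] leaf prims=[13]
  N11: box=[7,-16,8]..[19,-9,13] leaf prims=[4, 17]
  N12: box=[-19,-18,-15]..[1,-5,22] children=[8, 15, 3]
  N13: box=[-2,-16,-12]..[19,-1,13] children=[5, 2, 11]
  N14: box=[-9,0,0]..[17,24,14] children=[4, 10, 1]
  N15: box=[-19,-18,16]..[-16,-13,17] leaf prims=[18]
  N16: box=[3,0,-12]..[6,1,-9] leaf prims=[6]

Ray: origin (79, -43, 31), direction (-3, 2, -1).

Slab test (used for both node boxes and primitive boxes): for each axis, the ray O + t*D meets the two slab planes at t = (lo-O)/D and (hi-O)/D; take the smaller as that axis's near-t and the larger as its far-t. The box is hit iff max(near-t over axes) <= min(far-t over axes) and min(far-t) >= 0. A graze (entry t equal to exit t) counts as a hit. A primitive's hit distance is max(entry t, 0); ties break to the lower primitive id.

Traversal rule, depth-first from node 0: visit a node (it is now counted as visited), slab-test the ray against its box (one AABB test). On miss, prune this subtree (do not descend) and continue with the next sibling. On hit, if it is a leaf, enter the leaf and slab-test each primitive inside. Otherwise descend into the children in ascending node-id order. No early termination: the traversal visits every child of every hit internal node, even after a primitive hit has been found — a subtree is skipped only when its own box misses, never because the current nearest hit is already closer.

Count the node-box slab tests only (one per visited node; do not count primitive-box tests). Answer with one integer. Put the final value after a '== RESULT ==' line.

Trace the traversal:
N0 x:[20,98/3] y:[25/2,67/2] z:[9,47] -> hit [20,98/3], descend [6, 12, 13, 14]
  N6 x:[68/3,88/3] y:[20,31] z:[31,47] -> miss, prune
  N12 x:[26,98/3] y:[25/2,19] z:[9,46] -> miss, prune
  N13 x:[20,27] y:[27/2,21] z:[18,43] -> hit [20,21], descend [2, 5, 11]
    N2 x:[65/3,70/3] y:[31/2,17] z:[30,36] -> miss, prune
    N5 x:[79/3,27] y:[29/2,21] z:[38,43] -> miss, prune
    N11 x:[20,24] y:[27/2,17] z:[18,23] -> miss, prune
  N14 x:[62/3,88/3] y:[43/2,67/2] z:[17,31] -> hit [43/2,88/3], descend [1, 4, 10]
    N1 x:[62/3,67/3] y:[55/2,65/2] z:[17,31] -> miss, prune
    N4 x:[80/3,88/3] y:[43/2,55/2] z:[25,29] -> hit [80/3,55/2] leaf, test {P2(miss), P5@t=80/3}
    N10 x:[77/3,83/3] y:[61/2,67/2] z:[27,31] -> miss, prune

Summary -> nodes [0, 6, 12, 13, 2, 5, 11, 14, 1, 4, 10]; box-tests=11; leaf-entries=1; first=P5

== RESULT ==
11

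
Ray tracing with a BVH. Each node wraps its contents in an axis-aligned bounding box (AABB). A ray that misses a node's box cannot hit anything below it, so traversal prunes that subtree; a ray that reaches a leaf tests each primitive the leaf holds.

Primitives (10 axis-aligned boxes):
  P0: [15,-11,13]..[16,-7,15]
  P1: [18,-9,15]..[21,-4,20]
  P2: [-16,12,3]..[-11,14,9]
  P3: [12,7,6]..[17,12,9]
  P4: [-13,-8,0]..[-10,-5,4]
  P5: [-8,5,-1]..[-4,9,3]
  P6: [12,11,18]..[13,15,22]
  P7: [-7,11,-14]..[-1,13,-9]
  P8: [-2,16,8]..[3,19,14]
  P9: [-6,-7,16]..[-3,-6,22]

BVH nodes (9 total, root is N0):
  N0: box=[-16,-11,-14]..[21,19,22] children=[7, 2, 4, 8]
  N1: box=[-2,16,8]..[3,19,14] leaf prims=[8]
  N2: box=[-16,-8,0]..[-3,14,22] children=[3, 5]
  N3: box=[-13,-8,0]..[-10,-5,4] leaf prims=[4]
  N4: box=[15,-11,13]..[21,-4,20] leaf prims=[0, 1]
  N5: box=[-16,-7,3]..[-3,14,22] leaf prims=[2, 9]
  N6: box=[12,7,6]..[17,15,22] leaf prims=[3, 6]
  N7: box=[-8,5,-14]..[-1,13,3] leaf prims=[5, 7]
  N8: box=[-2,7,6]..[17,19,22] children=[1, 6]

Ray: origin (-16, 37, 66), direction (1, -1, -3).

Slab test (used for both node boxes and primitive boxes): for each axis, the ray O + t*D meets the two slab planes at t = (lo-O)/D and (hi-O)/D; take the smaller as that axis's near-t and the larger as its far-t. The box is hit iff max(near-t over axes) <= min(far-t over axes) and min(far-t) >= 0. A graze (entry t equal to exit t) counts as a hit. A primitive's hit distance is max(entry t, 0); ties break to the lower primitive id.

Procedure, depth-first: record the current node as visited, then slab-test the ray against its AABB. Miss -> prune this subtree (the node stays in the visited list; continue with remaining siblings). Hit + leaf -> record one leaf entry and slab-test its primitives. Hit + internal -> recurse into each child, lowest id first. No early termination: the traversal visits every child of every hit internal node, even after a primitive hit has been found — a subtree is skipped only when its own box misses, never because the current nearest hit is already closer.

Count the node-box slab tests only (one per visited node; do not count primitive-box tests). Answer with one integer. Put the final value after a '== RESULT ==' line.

Traverse from the root:
N0 x:[0,37] y:[18,48] z:[44/3,80/3] -> hit [18,80/3], descend [2, 4, 7, 8]
  N2 x:[0,13] y:[23,45] z:[44/3,22] -> miss, prune
  N4 x:[31,37] y:[41,48] z:[46/3,53/3] -> miss, prune
  N7 x:[8,15] y:[24,32] z:[21,80/3] -> miss, prune
  N8 x:[14,33] y:[18,30] z:[44/3,20] -> hit [18,20], descend [1, 6]
    N1 x:[14,19] y:[18,21] z:[52/3,58/3] -> hit [18,19] leaf, test {P8@t=18}
    N6 x:[28,33] y:[22,30] z:[44/3,20] -> miss, prune

order=[0, 2, 4, 7, 8, 1, 6]  |boxes|=7  |leaves|=1  hit=P8

== RESULT ==
7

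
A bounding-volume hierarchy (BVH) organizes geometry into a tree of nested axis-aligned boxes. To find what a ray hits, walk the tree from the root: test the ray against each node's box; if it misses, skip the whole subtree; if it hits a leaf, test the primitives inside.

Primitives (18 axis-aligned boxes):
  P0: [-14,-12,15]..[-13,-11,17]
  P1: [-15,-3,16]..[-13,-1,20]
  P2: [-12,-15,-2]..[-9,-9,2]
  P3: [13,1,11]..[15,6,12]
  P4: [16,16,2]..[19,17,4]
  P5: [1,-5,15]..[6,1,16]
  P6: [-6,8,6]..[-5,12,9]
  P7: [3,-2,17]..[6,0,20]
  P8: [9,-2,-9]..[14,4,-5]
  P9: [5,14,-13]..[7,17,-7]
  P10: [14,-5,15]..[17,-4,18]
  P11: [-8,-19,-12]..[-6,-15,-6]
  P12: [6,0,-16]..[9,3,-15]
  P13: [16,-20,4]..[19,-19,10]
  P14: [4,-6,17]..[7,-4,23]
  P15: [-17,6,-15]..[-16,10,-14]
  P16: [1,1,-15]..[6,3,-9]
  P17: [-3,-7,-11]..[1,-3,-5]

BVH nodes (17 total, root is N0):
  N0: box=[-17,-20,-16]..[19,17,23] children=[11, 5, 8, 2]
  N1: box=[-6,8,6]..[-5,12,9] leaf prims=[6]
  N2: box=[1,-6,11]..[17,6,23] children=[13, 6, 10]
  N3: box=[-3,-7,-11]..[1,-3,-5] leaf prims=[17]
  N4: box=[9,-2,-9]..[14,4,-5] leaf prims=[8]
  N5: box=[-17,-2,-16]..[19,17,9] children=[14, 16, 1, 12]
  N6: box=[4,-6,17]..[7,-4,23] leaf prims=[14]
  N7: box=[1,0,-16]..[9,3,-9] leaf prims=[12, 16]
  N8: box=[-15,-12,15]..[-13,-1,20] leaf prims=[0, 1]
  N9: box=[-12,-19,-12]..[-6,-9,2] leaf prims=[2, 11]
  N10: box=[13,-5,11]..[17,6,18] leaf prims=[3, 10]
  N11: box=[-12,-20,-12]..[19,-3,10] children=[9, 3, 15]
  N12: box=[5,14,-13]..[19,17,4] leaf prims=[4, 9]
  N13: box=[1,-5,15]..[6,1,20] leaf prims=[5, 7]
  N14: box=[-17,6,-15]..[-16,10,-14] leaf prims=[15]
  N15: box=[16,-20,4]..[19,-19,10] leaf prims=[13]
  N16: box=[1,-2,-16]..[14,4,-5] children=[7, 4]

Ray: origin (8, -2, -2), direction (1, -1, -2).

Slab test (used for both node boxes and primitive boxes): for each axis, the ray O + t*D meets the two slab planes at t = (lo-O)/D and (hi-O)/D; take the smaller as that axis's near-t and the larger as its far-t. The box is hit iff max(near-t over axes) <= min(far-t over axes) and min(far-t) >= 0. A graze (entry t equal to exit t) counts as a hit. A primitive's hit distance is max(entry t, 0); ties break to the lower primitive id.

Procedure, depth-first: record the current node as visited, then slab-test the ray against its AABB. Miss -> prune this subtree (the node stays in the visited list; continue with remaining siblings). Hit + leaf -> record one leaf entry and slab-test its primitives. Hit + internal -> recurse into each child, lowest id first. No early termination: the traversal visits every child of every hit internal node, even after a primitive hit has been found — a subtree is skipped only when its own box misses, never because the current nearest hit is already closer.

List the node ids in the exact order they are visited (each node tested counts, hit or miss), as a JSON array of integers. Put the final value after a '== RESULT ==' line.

Trace the traversal:
N0 x:[-25,11] y:[-19,18] z:[-25/2,7] -> hit [-25/2,7], descend [2, 5, 8, 11]
  N2 x:[-7,9] y:[-8,4] z:[-25/2,-13/2] -> miss, prune
  N5 x:[-25,11] y:[-19,0] z:[-11/2,7] -> hit [-11/2,0], descend [1, 12, 14, 16]
    N1 x:[-14,-13] y:[-14,-10] z:[-11/2,-4] -> miss, prune
    N12 x:[-3,11] y:[-19,-16] z:[-3,11/2] -> miss, prune
    N14 x:[-25,-24] y:[-12,-8] z:[6,13/2] -> miss, prune
    N16 x:[-7,6] y:[-6,0] z:[3/2,7] -> miss, prune
  N8 x:[-23,-21] y:[-1,10] z:[-11,-17/2] -> miss, prune
  N11 x:[-20,11] y:[1,18] z:[-6,5] -> hit [1,5], descend [3, 9, 15]
    N3 x:[-11,-7] y:[1,5] z:[3/2,9/2] -> miss, prune
    N9 x:[-20,-14] y:[7,17] z:[-2,5] -> miss, prune
    N15 x:[8,11] y:[17,18] z:[-6,-3] -> miss, prune

Visited [0, 2, 5, 1, 12, 14, 16, 8, 11, 3, 9, 15]. Tests: 12 box, 0 leaf. Nearest: miss.

== RESULT ==
[0, 2, 5, 1, 12, 14, 16, 8, 11, 3, 9, 15]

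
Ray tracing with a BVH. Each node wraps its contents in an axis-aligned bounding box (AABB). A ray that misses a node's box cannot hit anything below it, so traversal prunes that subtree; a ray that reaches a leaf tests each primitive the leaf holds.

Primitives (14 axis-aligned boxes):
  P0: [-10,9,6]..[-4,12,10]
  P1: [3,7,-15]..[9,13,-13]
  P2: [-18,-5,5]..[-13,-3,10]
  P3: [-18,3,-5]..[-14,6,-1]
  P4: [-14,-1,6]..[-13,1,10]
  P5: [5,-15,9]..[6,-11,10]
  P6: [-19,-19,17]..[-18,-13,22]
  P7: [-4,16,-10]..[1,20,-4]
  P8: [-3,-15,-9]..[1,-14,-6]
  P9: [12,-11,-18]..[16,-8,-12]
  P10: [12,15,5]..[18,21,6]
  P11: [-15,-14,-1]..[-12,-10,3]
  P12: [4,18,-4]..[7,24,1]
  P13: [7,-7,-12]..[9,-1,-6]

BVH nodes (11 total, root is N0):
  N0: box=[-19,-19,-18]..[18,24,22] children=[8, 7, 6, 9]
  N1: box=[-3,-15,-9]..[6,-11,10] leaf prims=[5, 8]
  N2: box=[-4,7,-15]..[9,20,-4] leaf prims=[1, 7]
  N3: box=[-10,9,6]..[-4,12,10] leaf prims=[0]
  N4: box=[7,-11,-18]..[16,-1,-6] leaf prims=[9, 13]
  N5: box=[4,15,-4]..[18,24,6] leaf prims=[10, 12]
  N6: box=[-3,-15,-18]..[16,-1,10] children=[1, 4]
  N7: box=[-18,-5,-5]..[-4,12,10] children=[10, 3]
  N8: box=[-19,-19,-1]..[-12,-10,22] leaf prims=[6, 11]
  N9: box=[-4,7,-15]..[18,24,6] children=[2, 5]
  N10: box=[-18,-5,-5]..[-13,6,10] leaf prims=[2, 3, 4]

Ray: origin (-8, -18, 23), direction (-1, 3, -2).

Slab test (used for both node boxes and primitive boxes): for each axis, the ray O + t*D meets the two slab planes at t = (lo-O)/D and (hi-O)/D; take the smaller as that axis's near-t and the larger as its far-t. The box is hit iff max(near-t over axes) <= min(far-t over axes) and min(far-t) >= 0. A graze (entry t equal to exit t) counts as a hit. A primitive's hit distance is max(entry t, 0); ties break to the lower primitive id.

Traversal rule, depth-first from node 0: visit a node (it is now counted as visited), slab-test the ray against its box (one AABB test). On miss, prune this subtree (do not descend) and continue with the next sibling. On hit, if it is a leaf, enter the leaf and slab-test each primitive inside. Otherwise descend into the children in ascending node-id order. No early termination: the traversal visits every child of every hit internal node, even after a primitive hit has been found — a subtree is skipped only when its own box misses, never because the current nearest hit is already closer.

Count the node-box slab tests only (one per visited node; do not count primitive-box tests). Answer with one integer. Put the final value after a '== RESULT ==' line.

Traverse from the root:
N0 x:[-26,11] y:[-1/3,14] z:[1/2,41/2] -> hit [1/2,11], descend [6, 7, 8, 9]
  N6 x:[-24,-5] y:[1,17/3] z:[13/2,41/2] -> miss, prune
  N7 x:[-4,10] y:[13/3,10] z:[13/2,14] -> hit [13/2,10], descend [3, 10]
    N3 x:[-4,2] y:[9,10] z:[13/2,17/2] -> miss, prune
    N10 x:[5,10] y:[13/3,8] z:[13/2,14] -> hit [13/2,8] leaf, test {P2(miss), P3(miss), P4(miss)}
  N8 x:[4,11] y:[-1/3,8/3] z:[1/2,12] -> miss, prune
  N9 x:[-26,-4] y:[25/3,14] z:[17/2,19] -> miss, prune

7 AABB tests over nodes [0, 6, 7, 3, 10, 8, 9]; 1 leaf entered; closest miss.

== RESULT ==
7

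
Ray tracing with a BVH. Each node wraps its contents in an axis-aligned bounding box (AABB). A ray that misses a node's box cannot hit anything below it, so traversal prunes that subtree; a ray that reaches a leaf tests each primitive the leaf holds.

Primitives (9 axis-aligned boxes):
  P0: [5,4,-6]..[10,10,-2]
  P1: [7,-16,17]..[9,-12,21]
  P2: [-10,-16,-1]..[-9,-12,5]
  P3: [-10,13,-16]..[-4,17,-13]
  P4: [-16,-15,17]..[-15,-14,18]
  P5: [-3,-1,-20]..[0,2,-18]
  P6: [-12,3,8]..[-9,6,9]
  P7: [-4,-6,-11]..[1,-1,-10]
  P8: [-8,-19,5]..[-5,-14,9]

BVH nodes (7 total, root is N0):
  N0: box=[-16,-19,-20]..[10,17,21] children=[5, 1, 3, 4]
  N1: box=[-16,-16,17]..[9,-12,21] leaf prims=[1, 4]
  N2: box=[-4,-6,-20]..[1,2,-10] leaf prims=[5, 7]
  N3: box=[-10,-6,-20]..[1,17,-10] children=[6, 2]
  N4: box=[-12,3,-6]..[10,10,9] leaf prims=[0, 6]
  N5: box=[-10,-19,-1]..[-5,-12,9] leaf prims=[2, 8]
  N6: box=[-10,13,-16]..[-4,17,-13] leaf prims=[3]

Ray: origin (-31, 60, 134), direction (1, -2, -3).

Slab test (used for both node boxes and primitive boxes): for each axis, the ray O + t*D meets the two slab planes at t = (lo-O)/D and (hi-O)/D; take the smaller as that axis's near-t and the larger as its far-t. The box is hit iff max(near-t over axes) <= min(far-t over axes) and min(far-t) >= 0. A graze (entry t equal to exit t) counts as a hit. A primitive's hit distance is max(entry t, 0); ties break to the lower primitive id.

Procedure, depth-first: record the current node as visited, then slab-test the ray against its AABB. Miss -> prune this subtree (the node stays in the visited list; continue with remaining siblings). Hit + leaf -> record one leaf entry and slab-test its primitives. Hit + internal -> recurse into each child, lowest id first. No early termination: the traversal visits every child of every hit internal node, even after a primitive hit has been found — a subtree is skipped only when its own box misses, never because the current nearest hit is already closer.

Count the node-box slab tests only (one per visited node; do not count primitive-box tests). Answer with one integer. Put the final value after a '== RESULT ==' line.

Trace the traversal:
N0 x:[15,41] y:[43/2,79/2] z:[113/3,154/3] -> hit [113/3,79/2], descend [1, 3, 4, 5]
  N1 x:[15,40] y:[36,38] z:[113/3,39] -> hit [113/3,38] leaf, test {P1@t=38, P4(miss)}
  N3 x:[21,32] y:[43/2,33] z:[48,154/3] -> miss, prune
  N4 x:[19,41] y:[25,57/2] z:[125/3,140/3] -> miss, prune
  N5 x:[21,26] y:[36,79/2] z:[125/3,45] -> miss, prune

Visited [0, 1, 3, 4, 5]. Tests: 5 box, 1 leaf. Nearest: P1.

== RESULT ==
5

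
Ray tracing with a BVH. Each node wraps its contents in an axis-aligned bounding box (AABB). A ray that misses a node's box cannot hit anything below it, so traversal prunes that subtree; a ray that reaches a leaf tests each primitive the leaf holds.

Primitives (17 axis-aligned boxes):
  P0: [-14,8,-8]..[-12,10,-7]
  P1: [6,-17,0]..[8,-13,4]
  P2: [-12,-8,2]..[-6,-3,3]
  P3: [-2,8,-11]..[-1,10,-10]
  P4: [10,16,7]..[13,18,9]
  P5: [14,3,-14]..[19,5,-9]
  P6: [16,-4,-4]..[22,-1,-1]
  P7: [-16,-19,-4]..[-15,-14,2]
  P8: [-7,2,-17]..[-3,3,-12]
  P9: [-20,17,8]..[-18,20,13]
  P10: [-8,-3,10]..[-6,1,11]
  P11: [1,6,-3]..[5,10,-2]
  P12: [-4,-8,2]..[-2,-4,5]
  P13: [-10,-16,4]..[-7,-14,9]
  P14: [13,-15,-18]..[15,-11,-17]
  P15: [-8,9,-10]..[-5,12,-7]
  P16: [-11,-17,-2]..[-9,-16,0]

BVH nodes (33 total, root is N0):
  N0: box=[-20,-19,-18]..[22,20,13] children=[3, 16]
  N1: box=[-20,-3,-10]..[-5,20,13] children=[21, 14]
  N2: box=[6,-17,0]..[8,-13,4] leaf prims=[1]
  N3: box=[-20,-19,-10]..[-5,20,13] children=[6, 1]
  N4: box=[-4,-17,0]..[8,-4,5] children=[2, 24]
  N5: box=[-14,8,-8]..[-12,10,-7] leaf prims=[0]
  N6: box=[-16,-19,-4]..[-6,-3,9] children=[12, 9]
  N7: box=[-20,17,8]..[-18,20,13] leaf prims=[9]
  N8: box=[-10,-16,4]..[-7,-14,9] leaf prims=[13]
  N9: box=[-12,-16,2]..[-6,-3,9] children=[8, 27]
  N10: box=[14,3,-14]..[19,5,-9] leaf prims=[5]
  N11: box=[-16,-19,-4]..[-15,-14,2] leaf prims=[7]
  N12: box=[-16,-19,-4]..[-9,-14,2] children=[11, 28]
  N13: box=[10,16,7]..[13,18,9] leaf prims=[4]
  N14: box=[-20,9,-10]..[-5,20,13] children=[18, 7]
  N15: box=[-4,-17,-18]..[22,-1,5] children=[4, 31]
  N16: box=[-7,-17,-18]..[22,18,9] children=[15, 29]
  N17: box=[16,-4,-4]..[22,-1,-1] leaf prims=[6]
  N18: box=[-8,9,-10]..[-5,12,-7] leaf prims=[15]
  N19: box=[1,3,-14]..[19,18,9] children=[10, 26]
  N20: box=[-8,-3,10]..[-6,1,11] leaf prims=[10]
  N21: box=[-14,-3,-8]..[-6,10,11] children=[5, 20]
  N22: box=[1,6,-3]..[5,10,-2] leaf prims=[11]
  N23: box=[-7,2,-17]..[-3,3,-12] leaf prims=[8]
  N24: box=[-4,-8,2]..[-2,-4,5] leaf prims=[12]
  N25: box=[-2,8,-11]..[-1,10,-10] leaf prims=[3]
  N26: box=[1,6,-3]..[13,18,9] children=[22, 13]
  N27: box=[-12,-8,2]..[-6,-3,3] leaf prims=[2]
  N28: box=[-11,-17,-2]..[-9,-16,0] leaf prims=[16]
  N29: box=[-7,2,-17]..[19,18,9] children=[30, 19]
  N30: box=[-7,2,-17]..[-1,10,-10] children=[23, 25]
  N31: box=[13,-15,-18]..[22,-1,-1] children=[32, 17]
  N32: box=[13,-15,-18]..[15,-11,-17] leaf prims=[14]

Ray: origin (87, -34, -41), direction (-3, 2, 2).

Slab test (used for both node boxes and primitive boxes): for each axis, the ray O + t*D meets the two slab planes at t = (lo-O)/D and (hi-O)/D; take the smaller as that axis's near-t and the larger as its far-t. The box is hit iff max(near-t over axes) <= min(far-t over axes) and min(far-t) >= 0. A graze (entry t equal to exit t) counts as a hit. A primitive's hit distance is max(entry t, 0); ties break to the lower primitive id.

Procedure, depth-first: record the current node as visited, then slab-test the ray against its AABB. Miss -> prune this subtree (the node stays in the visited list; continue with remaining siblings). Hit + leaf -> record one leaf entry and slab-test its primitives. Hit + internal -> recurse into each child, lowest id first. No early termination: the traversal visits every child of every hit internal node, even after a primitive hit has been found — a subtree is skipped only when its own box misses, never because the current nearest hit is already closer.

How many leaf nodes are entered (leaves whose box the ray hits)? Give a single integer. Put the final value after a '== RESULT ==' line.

Walk:
N0 x:[65/3,107/3] y:[15/2,27] z:[23/2,27] -> hit [65/3,27], descend [3, 16]
  N3 x:[92/3,107/3] y:[15/2,27] z:[31/2,27] -> miss, prune
  N16 x:[65/3,94/3] y:[17/2,26] z:[23/2,25] -> hit [65/3,25], descend [15, 29]
    N15 x:[65/3,91/3] y:[17/2,33/2] z:[23/2,23] -> miss, prune
    N29 x:[68/3,94/3] y:[18,26] z:[12,25] -> hit [68/3,25], descend [19, 30]
      N19 x:[68/3,86/3] y:[37/2,26] z:[27/2,25] -> hit [68/3,25], descend [10, 26]
        N10 x:[68/3,73/3] y:[37/2,39/2] z:[27/2,16] -> miss, prune
        N26 x:[74/3,86/3] y:[20,26] z:[19,25] -> hit [74/3,25], descend [13, 22]
          N13 x:[74/3,77/3] y:[25,26] z:[24,25] -> hit [25,25] leaf, test {P4@t=25}
          N22 x:[82/3,86/3] y:[20,22] z:[19,39/2] -> miss, prune
      N30 x:[88/3,94/3] y:[18,22] z:[12,31/2] -> miss, prune

Summary -> nodes [0, 3, 16, 15, 29, 19, 10, 26, 13, 22, 30]; box-tests=11; leaf-entries=1; first=P4

== RESULT ==
1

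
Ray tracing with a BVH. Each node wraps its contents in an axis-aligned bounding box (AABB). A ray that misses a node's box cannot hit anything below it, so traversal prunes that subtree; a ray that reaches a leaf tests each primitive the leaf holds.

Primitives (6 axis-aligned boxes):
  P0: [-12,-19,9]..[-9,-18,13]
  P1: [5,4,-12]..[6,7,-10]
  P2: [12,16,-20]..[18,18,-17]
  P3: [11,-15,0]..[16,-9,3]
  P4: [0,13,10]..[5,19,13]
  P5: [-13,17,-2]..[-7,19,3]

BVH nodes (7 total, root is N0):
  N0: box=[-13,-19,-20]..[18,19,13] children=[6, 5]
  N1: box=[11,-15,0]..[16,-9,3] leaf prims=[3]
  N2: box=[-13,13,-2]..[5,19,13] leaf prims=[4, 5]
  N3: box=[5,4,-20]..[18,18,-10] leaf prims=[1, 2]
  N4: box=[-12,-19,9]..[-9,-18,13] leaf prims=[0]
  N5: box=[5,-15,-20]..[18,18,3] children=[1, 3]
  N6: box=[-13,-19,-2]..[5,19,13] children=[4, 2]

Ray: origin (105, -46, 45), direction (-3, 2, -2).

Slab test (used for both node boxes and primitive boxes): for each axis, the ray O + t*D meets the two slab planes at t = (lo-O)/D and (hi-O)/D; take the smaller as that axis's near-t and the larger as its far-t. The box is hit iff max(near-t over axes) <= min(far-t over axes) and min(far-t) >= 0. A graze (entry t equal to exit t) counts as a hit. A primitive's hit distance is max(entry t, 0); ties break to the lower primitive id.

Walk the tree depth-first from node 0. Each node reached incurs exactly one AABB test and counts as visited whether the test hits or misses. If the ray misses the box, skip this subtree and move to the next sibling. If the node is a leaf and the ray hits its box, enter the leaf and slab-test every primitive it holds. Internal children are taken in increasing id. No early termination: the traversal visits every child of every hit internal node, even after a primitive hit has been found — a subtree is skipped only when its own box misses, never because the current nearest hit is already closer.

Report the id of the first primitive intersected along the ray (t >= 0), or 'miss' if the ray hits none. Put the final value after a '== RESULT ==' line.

Traverse from the root:
N0 x:[29,118/3] y:[27/2,65/2] z:[16,65/2] -> hit [29,65/2], descend [5, 6]
  N5 x:[29,100/3] y:[31/2,32] z:[21,65/2] -> hit [29,32], descend [1, 3]
    N1 x:[89/3,94/3] y:[31/2,37/2] z:[21,45/2] -> miss, prune
    N3 x:[29,100/3] y:[25,32] z:[55/2,65/2] -> hit [29,32] leaf, test {P1(miss), P2@t=31}
  N6 x:[100/3,118/3] y:[27/2,65/2] z:[16,47/2] -> miss, prune

Summary -> nodes [0, 5, 1, 3, 6]; box-tests=5; leaf-entries=1; first=P2

== RESULT ==
2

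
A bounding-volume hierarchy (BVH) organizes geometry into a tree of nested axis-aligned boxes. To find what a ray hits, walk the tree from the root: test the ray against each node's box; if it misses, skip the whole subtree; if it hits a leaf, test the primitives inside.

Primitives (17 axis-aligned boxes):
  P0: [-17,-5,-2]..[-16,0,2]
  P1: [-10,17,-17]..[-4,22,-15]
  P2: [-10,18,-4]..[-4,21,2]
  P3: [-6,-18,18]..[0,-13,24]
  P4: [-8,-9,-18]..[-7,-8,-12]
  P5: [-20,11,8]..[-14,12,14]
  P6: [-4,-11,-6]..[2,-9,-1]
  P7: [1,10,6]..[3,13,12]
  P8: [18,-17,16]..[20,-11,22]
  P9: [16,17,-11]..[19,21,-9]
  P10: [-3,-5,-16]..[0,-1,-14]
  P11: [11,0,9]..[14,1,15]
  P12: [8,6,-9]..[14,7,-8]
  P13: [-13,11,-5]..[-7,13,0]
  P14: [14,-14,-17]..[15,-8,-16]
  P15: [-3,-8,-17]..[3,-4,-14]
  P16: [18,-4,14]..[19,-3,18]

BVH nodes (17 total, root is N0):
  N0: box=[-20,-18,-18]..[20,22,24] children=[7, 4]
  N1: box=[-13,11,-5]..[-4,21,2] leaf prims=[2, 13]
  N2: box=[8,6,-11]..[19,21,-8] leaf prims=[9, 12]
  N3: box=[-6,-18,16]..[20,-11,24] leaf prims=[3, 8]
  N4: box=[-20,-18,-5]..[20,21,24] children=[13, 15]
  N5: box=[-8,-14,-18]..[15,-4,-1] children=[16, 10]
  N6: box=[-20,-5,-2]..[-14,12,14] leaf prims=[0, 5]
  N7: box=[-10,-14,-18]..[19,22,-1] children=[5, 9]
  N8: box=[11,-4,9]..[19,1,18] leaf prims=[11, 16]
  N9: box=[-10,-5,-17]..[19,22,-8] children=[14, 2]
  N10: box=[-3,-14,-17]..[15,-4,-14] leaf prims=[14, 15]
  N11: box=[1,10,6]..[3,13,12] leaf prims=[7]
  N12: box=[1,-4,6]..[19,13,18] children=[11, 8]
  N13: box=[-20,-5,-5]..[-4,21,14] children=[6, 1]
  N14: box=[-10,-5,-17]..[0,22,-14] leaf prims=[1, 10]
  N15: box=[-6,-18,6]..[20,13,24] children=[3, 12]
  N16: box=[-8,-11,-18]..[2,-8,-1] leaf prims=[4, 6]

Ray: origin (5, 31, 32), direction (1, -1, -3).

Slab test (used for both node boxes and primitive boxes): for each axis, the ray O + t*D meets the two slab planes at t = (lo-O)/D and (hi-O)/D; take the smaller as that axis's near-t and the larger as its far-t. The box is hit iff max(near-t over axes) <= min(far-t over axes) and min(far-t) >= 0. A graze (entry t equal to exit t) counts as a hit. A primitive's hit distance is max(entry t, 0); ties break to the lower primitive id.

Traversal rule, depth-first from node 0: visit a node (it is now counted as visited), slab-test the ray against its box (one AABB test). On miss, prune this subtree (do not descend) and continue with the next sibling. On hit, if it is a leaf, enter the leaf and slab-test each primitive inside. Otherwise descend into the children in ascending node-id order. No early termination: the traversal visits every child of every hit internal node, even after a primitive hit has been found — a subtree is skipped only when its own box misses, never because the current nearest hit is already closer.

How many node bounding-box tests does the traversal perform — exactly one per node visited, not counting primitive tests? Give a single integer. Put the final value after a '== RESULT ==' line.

Traverse from the root:
N0 x:[-25,15] y:[9,49] z:[8/3,50/3] -> hit [9,15], descend [4, 7]
  N4 x:[-25,15] y:[10,49] z:[8/3,37/3] -> hit [10,37/3], descend [13, 15]
    N13 x:[-25,-9] y:[10,36] z:[6,37/3] -> miss, prune
    N15 x:[-11,15] y:[18,49] z:[8/3,26/3] -> miss, prune
  N7 x:[-15,14] y:[9,45] z:[11,50/3] -> hit [11,14], descend [5, 9]
    N5 x:[-13,10] y:[35,45] z:[11,50/3] -> miss, prune
    N9 x:[-15,14] y:[9,36] z:[40/3,49/3] -> hit [40/3,14], descend [2, 14]
      N2 x:[3,14] y:[10,25] z:[40/3,43/3] -> hit [40/3,14] leaf, test {P9@t=41/3, P12(miss)}
      N14 x:[-15,-5] y:[9,36] z:[46/3,49/3] -> miss, prune

Visited [0, 4, 13, 15, 7, 5, 9, 2, 14]. Tests: 9 box, 1 leaf. Nearest: P9.

== RESULT ==
9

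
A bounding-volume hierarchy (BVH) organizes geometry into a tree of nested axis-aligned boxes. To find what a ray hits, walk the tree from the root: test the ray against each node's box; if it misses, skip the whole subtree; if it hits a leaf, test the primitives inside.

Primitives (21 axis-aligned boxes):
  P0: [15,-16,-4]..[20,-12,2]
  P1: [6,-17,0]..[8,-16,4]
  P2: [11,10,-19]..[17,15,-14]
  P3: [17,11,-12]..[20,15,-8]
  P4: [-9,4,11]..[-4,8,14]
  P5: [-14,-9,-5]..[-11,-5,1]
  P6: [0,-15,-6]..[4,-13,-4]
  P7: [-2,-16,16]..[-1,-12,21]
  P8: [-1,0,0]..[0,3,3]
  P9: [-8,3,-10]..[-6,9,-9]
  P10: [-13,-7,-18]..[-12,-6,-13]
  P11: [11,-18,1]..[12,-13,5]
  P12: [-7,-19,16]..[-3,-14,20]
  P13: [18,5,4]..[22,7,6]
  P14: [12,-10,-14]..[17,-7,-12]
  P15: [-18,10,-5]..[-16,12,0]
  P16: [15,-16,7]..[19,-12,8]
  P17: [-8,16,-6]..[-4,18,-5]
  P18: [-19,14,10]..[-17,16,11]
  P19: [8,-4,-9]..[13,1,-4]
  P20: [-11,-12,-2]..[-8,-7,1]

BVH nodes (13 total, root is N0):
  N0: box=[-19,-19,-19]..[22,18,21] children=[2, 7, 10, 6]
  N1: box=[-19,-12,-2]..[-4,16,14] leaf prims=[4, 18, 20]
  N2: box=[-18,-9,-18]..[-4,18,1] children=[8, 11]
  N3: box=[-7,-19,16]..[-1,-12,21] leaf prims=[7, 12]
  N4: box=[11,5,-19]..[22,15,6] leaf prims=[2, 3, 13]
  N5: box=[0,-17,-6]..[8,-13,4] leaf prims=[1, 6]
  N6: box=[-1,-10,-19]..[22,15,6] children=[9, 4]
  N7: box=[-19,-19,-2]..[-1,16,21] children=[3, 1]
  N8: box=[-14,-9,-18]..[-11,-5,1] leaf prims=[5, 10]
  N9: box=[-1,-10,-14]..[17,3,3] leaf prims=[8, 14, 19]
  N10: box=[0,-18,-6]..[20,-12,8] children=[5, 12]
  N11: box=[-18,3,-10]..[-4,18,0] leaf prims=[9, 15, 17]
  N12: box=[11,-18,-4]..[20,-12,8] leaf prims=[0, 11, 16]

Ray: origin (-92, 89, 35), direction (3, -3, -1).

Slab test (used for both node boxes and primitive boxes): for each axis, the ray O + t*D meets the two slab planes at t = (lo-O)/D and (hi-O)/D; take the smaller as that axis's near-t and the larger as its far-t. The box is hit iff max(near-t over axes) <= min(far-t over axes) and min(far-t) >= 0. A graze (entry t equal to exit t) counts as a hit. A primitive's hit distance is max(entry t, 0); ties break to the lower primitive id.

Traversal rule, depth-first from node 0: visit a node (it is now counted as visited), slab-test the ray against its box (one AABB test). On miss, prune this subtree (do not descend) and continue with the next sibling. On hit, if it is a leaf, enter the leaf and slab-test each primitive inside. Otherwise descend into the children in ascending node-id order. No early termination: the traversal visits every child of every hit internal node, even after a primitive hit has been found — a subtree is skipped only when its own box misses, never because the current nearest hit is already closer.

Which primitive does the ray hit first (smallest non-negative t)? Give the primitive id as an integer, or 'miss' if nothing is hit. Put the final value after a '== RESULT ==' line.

Trace the traversal:
N0 x:[73/3,38] y:[71/3,36] z:[14,54] -> hit [73/3,36], descend [2, 6, 7, 10]
  N2 x:[74/3,88/3] y:[71/3,98/3] z:[34,53] -> miss, prune
  N6 x:[91/3,38] y:[74/3,33] z:[29,54] -> hit [91/3,33], descend [4, 9]
    N4 x:[103/3,38] y:[74/3,28] z:[29,54] -> miss, prune
    N9 x:[91/3,109/3] y:[86/3,33] z:[32,49] -> hit [32,33] leaf, test {P8(miss), P14(miss), P19(miss)}
  N7 x:[73/3,91/3] y:[73/3,36] z:[14,37] -> hit [73/3,91/3], descend [1, 3]
    N1 x:[73/3,88/3] y:[73/3,101/3] z:[21,37] -> hit [73/3,88/3] leaf, test {P4(miss), P18@t=73/3, P20(miss)}
    N3 x:[85/3,91/3] y:[101/3,36] z:[14,19] -> miss, prune
  N10 x:[92/3,112/3] y:[101/3,107/3] z:[27,41] -> hit [101/3,107/3], descend [5, 12]
    N5 x:[92/3,100/3] y:[34,106/3] z:[31,41] -> miss, prune
    N12 x:[103/3,112/3] y:[101/3,107/3] z:[27,39] -> hit [103/3,107/3] leaf, test {P0(miss), P11(miss), P16(miss)}

Visited [0, 2, 6, 4, 9, 7, 1, 3, 10, 5, 12]. Tests: 11 box, 3 leaf. Nearest: P18.

== RESULT ==
18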